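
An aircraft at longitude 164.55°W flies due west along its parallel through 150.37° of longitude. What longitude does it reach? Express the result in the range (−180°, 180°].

Start at -164.55°; shift −150.37° → -314.92°.
-314.92° lies outside (−180°, 180°]; add 360° → +45.08°.

45.08°E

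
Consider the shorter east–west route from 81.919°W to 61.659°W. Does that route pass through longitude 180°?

Signed shortest Δλ = ((-61.659 − -81.919 + 180) mod 360) − 180 = 20.26°.
Going east by 20.26° from -81.919° reaches -61.659° without touching 180°.

No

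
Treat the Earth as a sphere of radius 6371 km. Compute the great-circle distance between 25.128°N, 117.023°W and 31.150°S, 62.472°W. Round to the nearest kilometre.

Δλ = -62.472 − -117.023 = 54.551°.
Δφ = -31.150 − 25.128 = -56.278°.
a = sin²(Δφ/2) + cos φ₁ · cos φ₂ · sin²(Δλ/2) = 0.385139.
c = 2·atan2(√a, √(1−a)) = 1.33901 rad → d = 6371·c ≈ 8530.80 km.

8531 km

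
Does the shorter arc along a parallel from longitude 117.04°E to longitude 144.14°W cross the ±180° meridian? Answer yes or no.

Yes

Naïve |-144.14 − 117.04| = 261.18° > 180°, so the shorter arc goes the other way round — across 180°.
Signed shortest Δλ = ((-144.14 − 117.04 + 180) mod 360) − 180 = 98.82°.
Going east by 98.82° from +117.04° passes through 180° before reaching -144.14°.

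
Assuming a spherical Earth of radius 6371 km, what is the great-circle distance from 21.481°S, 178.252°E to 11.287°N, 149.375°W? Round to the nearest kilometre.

Δλ = -149.375 − 178.252 = -327.627°; wrapped into (−180°, 180°]: 32.373°.
Δφ = 11.287 − -21.481 = 32.768°.
a = sin²(Δφ/2) + cos φ₁ · cos φ₂ · sin²(Δλ/2) = 0.150479.
c = 2·atan2(√a, √(1−a)) = 0.79674 rad → d = 6371·c ≈ 5076.03 km.

5076 km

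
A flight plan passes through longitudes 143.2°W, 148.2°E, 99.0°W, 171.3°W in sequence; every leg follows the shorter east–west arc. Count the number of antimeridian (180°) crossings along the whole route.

2

Leg 1: -143.2° → +148.2°, shortest Δλ = -68.6° (west) — crosses 180°.
Leg 2: +148.2° → -99.0°, shortest Δλ = 112.8° (east) — crosses 180°.
Leg 3: -99.0° → -171.3°, shortest Δλ = -72.3° (west) — does not cross 180°.
Total crossings: 2.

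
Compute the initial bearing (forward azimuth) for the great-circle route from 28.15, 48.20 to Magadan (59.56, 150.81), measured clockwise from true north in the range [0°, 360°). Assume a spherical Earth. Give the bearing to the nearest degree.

Δλ = 150.81 − 48.20 = 102.61°.
θ = atan2( sin Δλ · cos φ₂ , cos φ₁ · sin φ₂ − sin φ₁ · cos φ₂ · cos Δλ )
  = atan2(0.49442, 0.81236) = 31.325° → normalised to [0°, 360°): 31.325°.

31°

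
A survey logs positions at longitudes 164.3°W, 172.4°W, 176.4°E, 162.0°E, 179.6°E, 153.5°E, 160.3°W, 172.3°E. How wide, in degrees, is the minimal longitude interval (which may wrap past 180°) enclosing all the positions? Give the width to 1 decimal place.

46.2°

Sort the longitudes: -172.4°, -164.3°, -160.3°, +153.5°, +162.0°, +172.3°, +176.4°, +179.6°.
Eastward gaps between consecutive values (wrapping around): 8.1°, 4.0°, 313.8°, 8.5°, 10.3°, 4.1°, 3.2°, 8.0°.
Largest gap = 313.8° ⇒ minimal covering band is its complement: 360° − 313.8° = 46.2°.
Band runs from +153.5° eastward to -160.3°, crossing the antimeridian.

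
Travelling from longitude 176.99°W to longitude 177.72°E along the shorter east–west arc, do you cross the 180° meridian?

Yes

Naïve |177.72 − -176.99| = 354.71° > 180°, so the shorter arc goes the other way round — across 180°.
Signed shortest Δλ = ((177.72 − -176.99 + 180) mod 360) − 180 = -5.29°.
Going west by 5.29° from -176.99° passes through 180° before reaching +177.72°.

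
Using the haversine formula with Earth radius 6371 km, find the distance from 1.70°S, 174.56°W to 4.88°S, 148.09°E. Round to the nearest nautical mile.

2247 nmi

Δλ = 148.09 − -174.56 = 322.65°; wrapped into (−180°, 180°]: -37.35°.
Δφ = -4.88 − -1.70 = -3.18°.
a = sin²(Δφ/2) + cos φ₁ · cos φ₂ · sin²(Δλ/2) = 0.102881.
c = 2·atan2(√a, √(1−a)) = 0.65304 rad → d = 6371·c ≈ 4160.54 km ≈ 2246.51 nmi.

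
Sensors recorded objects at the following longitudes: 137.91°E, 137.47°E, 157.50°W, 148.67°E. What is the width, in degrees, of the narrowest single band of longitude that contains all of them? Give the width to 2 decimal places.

65.03°

Sort the longitudes: -157.50°, +137.47°, +137.91°, +148.67°.
Eastward gaps between consecutive values (wrapping around): 294.97°, 0.44°, 10.76°, 53.83°.
Largest gap = 294.97° ⇒ minimal covering band is its complement: 360° − 294.97° = 65.03°.
Band runs from +137.47° eastward to -157.50°, crossing the antimeridian.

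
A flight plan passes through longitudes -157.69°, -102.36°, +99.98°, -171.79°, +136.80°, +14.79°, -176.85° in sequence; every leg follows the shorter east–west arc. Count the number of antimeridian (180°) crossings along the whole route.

4

Leg 1: -157.69° → -102.36°, shortest Δλ = 55.33° (east) — does not cross 180°.
Leg 2: -102.36° → +99.98°, shortest Δλ = -157.66° (west) — crosses 180°.
Leg 3: +99.98° → -171.79°, shortest Δλ = 88.23° (east) — crosses 180°.
Leg 4: -171.79° → +136.80°, shortest Δλ = -51.41° (west) — crosses 180°.
Leg 5: +136.80° → +14.79°, shortest Δλ = -122.01° (west) — does not cross 180°.
Leg 6: +14.79° → -176.85°, shortest Δλ = 168.36° (east) — crosses 180°.
Total crossings: 4.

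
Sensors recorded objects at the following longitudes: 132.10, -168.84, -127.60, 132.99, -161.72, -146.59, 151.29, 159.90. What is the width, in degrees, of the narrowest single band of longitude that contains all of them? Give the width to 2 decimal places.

100.30°

Sort the longitudes: -168.84°, -161.72°, -146.59°, -127.60°, +132.10°, +132.99°, +151.29°, +159.90°.
Eastward gaps between consecutive values (wrapping around): 7.12°, 15.13°, 18.99°, 259.70°, 0.89°, 18.30°, 8.61°, 31.26°.
Largest gap = 259.70° ⇒ minimal covering band is its complement: 360° − 259.70° = 100.30°.
Band runs from +132.10° eastward to -127.60°, crossing the antimeridian.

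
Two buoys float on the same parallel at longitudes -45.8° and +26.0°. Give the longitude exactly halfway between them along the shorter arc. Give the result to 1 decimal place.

Signed shortest Δλ from -45.8° to +26.0° is +71.8°.
Midpoint longitude = -45.8° + (+71.8°)/2 = -45.8° + 35.9° = -9.9°.

-9.9°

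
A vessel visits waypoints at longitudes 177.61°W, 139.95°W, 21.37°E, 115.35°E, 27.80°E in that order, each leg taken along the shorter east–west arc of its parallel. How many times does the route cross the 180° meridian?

Leg 1: -177.61° → -139.95°, shortest Δλ = 37.66° (east) — does not cross 180°.
Leg 2: -139.95° → +21.37°, shortest Δλ = 161.32° (east) — does not cross 180°.
Leg 3: +21.37° → +115.35°, shortest Δλ = 93.98° (east) — does not cross 180°.
Leg 4: +115.35° → +27.80°, shortest Δλ = -87.55° (west) — does not cross 180°.
Total crossings: 0.

0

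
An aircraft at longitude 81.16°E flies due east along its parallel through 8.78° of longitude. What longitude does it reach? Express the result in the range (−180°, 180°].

89.94°E

Start at +81.16°; shift +8.78° → +89.94°.
+89.94° already lies in (−180°, 180°].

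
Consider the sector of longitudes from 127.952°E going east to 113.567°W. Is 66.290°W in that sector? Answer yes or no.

Band width going east from +127.952° to -113.567°: ((-113.567 − 127.952) mod 360) = 118.481°.
Offset of -66.290° east of the west edge: ((-66.290 − 127.952) mod 360) = 165.758°.
165.758° > 118.481° ⇒ outside.

No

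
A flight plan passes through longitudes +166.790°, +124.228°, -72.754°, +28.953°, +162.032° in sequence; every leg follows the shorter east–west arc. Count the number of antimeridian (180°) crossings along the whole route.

1

Leg 1: +166.790° → +124.228°, shortest Δλ = -42.562° (west) — does not cross 180°.
Leg 2: +124.228° → -72.754°, shortest Δλ = 163.018° (east) — crosses 180°.
Leg 3: -72.754° → +28.953°, shortest Δλ = 101.707° (east) — does not cross 180°.
Leg 4: +28.953° → +162.032°, shortest Δλ = 133.079° (east) — does not cross 180°.
Total crossings: 1.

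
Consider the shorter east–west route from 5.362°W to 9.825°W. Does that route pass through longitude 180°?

No

Signed shortest Δλ = ((-9.825 − -5.362 + 180) mod 360) − 180 = -4.463°.
Going west by 4.463° from -5.362° reaches -9.825° without touching 180°.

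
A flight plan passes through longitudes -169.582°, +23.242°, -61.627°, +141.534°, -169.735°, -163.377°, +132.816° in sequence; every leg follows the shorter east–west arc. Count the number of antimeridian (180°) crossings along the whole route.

4

Leg 1: -169.582° → +23.242°, shortest Δλ = -167.176° (west) — crosses 180°.
Leg 2: +23.242° → -61.627°, shortest Δλ = -84.869° (west) — does not cross 180°.
Leg 3: -61.627° → +141.534°, shortest Δλ = -156.839° (west) — crosses 180°.
Leg 4: +141.534° → -169.735°, shortest Δλ = 48.731° (east) — crosses 180°.
Leg 5: -169.735° → -163.377°, shortest Δλ = 6.358° (east) — does not cross 180°.
Leg 6: -163.377° → +132.816°, shortest Δλ = -63.807° (west) — crosses 180°.
Total crossings: 4.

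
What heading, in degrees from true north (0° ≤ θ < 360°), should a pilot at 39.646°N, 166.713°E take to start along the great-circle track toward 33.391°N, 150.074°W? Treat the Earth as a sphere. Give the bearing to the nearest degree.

86°

Δλ = -150.074 − 166.713 = -316.787°; wrapped into (−180°, 180°]: 43.213°.
θ = atan2( sin Δλ · cos φ₂ , cos φ₁ · sin φ₂ − sin φ₁ · cos φ₂ · cos Δλ )
  = atan2(0.57169, 0.03551) = 86.445° → normalised to [0°, 360°): 86.445°.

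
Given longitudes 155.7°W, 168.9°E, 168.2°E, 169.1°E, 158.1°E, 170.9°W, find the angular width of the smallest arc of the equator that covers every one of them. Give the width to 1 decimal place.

46.2°

Sort the longitudes: -170.9°, -155.7°, +158.1°, +168.2°, +168.9°, +169.1°.
Eastward gaps between consecutive values (wrapping around): 15.2°, 313.8°, 10.1°, 0.7°, 0.2°, 20.0°.
Largest gap = 313.8° ⇒ minimal covering band is its complement: 360° − 313.8° = 46.2°.
Band runs from +158.1° eastward to -155.7°, crossing the antimeridian.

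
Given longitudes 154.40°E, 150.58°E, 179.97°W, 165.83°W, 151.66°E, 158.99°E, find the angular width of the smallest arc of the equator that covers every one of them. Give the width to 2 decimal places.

Sort the longitudes: -179.97°, -165.83°, +150.58°, +151.66°, +154.40°, +158.99°.
Eastward gaps between consecutive values (wrapping around): 14.14°, 316.41°, 1.08°, 2.74°, 4.59°, 21.04°.
Largest gap = 316.41° ⇒ minimal covering band is its complement: 360° − 316.41° = 43.59°.
Band runs from +150.58° eastward to -165.83°, crossing the antimeridian.

43.59°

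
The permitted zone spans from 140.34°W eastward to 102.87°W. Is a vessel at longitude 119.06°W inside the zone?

Band width going east from -140.34° to -102.87°: ((-102.87 − -140.34) mod 360) = 37.47°.
Offset of -119.06° east of the west edge: ((-119.06 − -140.34) mod 360) = 21.28°.
21.28° ≤ 37.47° ⇒ inside.

Yes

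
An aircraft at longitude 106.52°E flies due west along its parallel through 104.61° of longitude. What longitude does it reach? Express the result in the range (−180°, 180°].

Start at +106.52°; shift −104.61° → +1.91°.
+1.91° already lies in (−180°, 180°].

1.91°E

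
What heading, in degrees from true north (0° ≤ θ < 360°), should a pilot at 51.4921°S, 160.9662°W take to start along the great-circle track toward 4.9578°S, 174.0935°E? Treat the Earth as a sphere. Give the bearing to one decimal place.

Δλ = 174.0935 − -160.9662 = 335.0597°; wrapped into (−180°, 180°]: -24.9403°.
θ = atan2( sin Δλ · cos φ₂ , cos φ₁ · sin φ₂ − sin φ₁ · cos φ₂ · cos Δλ )
  = atan2(-0.42010, 0.65309) = -32.751° → normalised to [0°, 360°): 327.249°.

327.2°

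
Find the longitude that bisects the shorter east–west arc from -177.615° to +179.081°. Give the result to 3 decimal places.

-179.267°

Signed shortest Δλ from -177.615° to +179.081° is -3.304°.
Midpoint longitude = -177.615° + (-3.304°)/2 = -177.615° − 1.652° = -179.267°.
(The naïve average (-177.615 + +179.081)/2 = 0.733° is on the wrong side of the globe.)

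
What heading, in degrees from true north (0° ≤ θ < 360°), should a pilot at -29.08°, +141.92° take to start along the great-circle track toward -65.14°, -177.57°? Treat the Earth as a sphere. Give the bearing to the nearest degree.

Δλ = -177.57 − 141.92 = -319.49°; wrapped into (−180°, 180°]: 40.51°.
θ = atan2( sin Δλ · cos φ₂ , cos φ₁ · sin φ₂ − sin φ₁ · cos φ₂ · cos Δλ )
  = atan2(0.27309, -0.63761) = 156.815° → normalised to [0°, 360°): 156.815°.

157°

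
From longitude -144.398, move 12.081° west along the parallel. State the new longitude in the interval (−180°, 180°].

Start at -144.398°; shift −12.081° → -156.479°.
-156.479° already lies in (−180°, 180°].

-156.479°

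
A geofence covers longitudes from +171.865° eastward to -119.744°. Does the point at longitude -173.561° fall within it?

Band width going east from +171.865° to -119.744°: ((-119.744 − 171.865) mod 360) = 68.391°.
Offset of -173.561° east of the west edge: ((-173.561 − 171.865) mod 360) = 14.574°.
14.574° ≤ 68.391° ⇒ inside.

Yes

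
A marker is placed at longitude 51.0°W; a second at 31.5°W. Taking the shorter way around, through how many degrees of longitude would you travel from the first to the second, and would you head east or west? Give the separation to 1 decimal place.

19.5° east

Raw difference: -31.5 − -51.0 = 19.5°.
Normalise into (−180°, 180°]: 19.5° stays 19.5°.
Positive ⇒ the second point lies to the east; separation 19.5°.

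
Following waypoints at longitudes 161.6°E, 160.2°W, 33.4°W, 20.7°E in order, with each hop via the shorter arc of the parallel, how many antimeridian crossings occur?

1

Leg 1: +161.6° → -160.2°, shortest Δλ = 38.2° (east) — crosses 180°.
Leg 2: -160.2° → -33.4°, shortest Δλ = 126.8° (east) — does not cross 180°.
Leg 3: -33.4° → +20.7°, shortest Δλ = 54.1° (east) — does not cross 180°.
Total crossings: 1.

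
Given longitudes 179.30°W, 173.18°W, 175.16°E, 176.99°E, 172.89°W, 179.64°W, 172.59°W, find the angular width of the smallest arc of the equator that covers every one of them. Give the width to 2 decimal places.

12.25°

Sort the longitudes: -179.64°, -179.30°, -173.18°, -172.89°, -172.59°, +175.16°, +176.99°.
Eastward gaps between consecutive values (wrapping around): 0.34°, 6.12°, 0.29°, 0.30°, 347.75°, 1.83°, 3.37°.
Largest gap = 347.75° ⇒ minimal covering band is its complement: 360° − 347.75° = 12.25°.
Band runs from +175.16° eastward to -172.59°, crossing the antimeridian.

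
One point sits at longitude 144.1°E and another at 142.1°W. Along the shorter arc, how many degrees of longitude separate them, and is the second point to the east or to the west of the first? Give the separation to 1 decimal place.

Raw difference: -142.1 − 144.1 = -286.2°.
Normalise into (−180°, 180°]: -286.2° + 360° = 73.8°.
Positive ⇒ the second point lies to the east; separation 73.8°.

73.8° east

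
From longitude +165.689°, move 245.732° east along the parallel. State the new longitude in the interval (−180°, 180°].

+51.421°

Start at +165.689°; shift +245.732° → +411.421°.
+411.421° lies outside (−180°, 180°]; subtract 360° → +51.421°.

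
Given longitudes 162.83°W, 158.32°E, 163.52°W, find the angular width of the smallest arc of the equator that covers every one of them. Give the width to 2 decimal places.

Sort the longitudes: -163.52°, -162.83°, +158.32°.
Eastward gaps between consecutive values (wrapping around): 0.69°, 321.15°, 38.16°.
Largest gap = 321.15° ⇒ minimal covering band is its complement: 360° − 321.15° = 38.85°.
Band runs from +158.32° eastward to -162.83°, crossing the antimeridian.

38.85°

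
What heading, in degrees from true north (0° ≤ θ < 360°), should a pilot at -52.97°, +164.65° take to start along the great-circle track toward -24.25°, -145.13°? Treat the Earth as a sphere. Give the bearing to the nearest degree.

Δλ = -145.13 − 164.65 = -309.78°; wrapped into (−180°, 180°]: 50.22°.
θ = atan2( sin Δλ · cos φ₂ , cos φ₁ · sin φ₂ − sin φ₁ · cos φ₂ · cos Δλ )
  = atan2(0.70070, 0.21838) = 72.690° → normalised to [0°, 360°): 72.690°.

73°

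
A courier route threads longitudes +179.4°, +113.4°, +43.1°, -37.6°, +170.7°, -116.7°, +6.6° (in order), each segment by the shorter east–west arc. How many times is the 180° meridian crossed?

2

Leg 1: +179.4° → +113.4°, shortest Δλ = -66.0° (west) — does not cross 180°.
Leg 2: +113.4° → +43.1°, shortest Δλ = -70.3° (west) — does not cross 180°.
Leg 3: +43.1° → -37.6°, shortest Δλ = -80.7° (west) — does not cross 180°.
Leg 4: -37.6° → +170.7°, shortest Δλ = -151.7° (west) — crosses 180°.
Leg 5: +170.7° → -116.7°, shortest Δλ = 72.6° (east) — crosses 180°.
Leg 6: -116.7° → +6.6°, shortest Δλ = 123.3° (east) — does not cross 180°.
Total crossings: 2.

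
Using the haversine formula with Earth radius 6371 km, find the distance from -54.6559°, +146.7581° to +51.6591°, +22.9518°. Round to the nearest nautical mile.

Δλ = 22.9518 − 146.7581 = -123.8063°.
Δφ = 51.6591 − -54.6559 = 106.3150°.
a = sin²(Δφ/2) + cos φ₁ · cos φ₂ · sin²(Δλ/2) = 0.919719.
c = 2·atan2(√a, √(1−a)) = 2.56705 rad → d = 6371·c ≈ 16354.65 km ≈ 8830.80 nmi.

8831 nmi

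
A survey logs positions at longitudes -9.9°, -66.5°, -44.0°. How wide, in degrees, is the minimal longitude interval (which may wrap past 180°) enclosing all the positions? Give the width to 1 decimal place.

Sort the longitudes: -66.5°, -44.0°, -9.9°.
Eastward gaps between consecutive values (wrapping around): 22.5°, 34.1°, 303.4°.
Largest gap = 303.4° ⇒ minimal covering band is its complement: 360° − 303.4° = 56.6°.
Band runs from -66.5° eastward to -9.9°.

56.6°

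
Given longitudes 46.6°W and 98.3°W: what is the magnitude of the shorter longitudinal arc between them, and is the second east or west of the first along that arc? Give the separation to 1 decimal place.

51.7° west

Raw difference: -98.3 − -46.6 = -51.7°.
Normalise into (−180°, 180°]: -51.7° stays -51.7°.
Negative ⇒ the second point lies to the west; separation 51.7°.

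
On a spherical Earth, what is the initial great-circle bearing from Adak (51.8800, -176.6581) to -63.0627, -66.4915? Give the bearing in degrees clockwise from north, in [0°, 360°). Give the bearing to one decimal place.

135.1°

Δλ = -66.4915 − -176.6581 = 110.1666°.
θ = atan2( sin Δλ · cos φ₂ , cos φ₁ · sin φ₂ − sin φ₁ · cos φ₂ · cos Δλ )
  = atan2(0.42524, -0.42747) = 135.149° → normalised to [0°, 360°): 135.149°.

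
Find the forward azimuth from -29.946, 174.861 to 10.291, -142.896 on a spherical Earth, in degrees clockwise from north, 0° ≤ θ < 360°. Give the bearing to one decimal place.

Δλ = -142.896 − 174.861 = -317.757°; wrapped into (−180°, 180°]: 42.243°.
θ = atan2( sin Δλ · cos φ₂ , cos φ₁ · sin φ₂ − sin φ₁ · cos φ₂ · cos Δλ )
  = atan2(0.66146, 0.51840) = 51.914° → normalised to [0°, 360°): 51.914°.

51.9°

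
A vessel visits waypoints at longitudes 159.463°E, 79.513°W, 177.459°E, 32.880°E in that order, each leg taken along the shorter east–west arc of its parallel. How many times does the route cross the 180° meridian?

2

Leg 1: +159.463° → -79.513°, shortest Δλ = 121.024° (east) — crosses 180°.
Leg 2: -79.513° → +177.459°, shortest Δλ = -103.028° (west) — crosses 180°.
Leg 3: +177.459° → +32.880°, shortest Δλ = -144.579° (west) — does not cross 180°.
Total crossings: 2.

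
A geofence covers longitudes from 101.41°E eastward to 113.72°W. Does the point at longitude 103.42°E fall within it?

Band width going east from +101.41° to -113.72°: ((-113.72 − 101.41) mod 360) = 144.87°.
Offset of +103.42° east of the west edge: ((103.42 − 101.41) mod 360) = 2.01°.
2.01° ≤ 144.87° ⇒ inside.

Yes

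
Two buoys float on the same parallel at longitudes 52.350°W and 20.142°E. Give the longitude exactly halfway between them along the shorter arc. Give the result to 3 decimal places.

Signed shortest Δλ from -52.350° to +20.142° is +72.492°.
Midpoint longitude = -52.350° + (+72.492°)/2 = -52.350° + 36.246° = -16.104°.

16.104°W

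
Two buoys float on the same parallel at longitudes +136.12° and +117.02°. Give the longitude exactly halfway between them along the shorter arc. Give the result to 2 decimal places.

+126.57°

Signed shortest Δλ from +136.12° to +117.02° is -19.10°.
Midpoint longitude = +136.12° + (-19.10°)/2 = +136.12° − 9.55° = +126.57°.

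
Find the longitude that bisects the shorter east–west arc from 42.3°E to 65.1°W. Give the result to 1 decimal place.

Signed shortest Δλ from +42.3° to -65.1° is -107.4°.
Midpoint longitude = +42.3° + (-107.4°)/2 = +42.3° − 53.7° = -11.4°.

11.4°W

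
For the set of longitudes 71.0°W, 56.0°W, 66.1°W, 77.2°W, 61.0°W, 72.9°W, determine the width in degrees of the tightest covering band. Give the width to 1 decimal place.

Sort the longitudes: -77.2°, -72.9°, -71.0°, -66.1°, -61.0°, -56.0°.
Eastward gaps between consecutive values (wrapping around): 4.3°, 1.9°, 4.9°, 5.1°, 5.0°, 338.8°.
Largest gap = 338.8° ⇒ minimal covering band is its complement: 360° − 338.8° = 21.2°.
Band runs from -77.2° eastward to -56.0°.

21.2°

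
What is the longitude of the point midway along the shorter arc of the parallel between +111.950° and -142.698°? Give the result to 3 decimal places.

Signed shortest Δλ from +111.950° to -142.698° is +105.352°.
Midpoint longitude = +111.950° + (+105.352°)/2 = +111.950° + 52.676° = +164.626°.
(The naïve average (+111.950 + -142.698)/2 = -15.374° is on the wrong side of the globe.)

+164.626°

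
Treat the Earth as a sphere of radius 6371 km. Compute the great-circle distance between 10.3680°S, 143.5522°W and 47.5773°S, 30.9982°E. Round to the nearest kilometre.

Δλ = 30.9982 − -143.5522 = 174.5504°.
Δφ = -47.5773 − -10.3680 = -37.2093°.
a = sin²(Δφ/2) + cos φ₁ · cos φ₂ · sin²(Δλ/2) = 0.763865.
c = 2·atan2(√a, √(1−a)) = 2.12672 rad → d = 6371·c ≈ 13549.34 km.

13549 km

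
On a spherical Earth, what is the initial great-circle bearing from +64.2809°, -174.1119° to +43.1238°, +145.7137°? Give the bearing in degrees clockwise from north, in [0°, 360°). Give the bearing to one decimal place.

246.4°

Δλ = 145.7137 − -174.1119 = 319.8256°; wrapped into (−180°, 180°]: -40.1744°.
θ = atan2( sin Δλ · cos φ₂ , cos φ₁ · sin φ₂ − sin φ₁ · cos φ₂ · cos Δλ )
  = atan2(-0.47086, -0.20580) = -113.608° → normalised to [0°, 360°): 246.392°.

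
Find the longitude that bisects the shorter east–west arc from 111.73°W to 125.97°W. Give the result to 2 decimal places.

Signed shortest Δλ from -111.73° to -125.97° is -14.24°.
Midpoint longitude = -111.73° + (-14.24°)/2 = -111.73° − 7.12° = -118.85°.

118.85°W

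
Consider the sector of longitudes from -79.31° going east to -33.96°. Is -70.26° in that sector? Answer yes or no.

Yes

Band width going east from -79.31° to -33.96°: ((-33.96 − -79.31) mod 360) = 45.35°.
Offset of -70.26° east of the west edge: ((-70.26 − -79.31) mod 360) = 9.05°.
9.05° ≤ 45.35° ⇒ inside.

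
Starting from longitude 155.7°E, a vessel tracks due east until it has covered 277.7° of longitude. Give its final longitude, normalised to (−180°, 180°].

Start at +155.7°; shift +277.7° → +433.4°.
+433.4° lies outside (−180°, 180°]; subtract 360° → +73.4°.

73.4°E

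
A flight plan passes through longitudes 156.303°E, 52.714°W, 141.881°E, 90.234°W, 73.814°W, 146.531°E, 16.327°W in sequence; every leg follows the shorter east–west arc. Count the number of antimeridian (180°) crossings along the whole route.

Leg 1: +156.303° → -52.714°, shortest Δλ = 150.983° (east) — crosses 180°.
Leg 2: -52.714° → +141.881°, shortest Δλ = -165.405° (west) — crosses 180°.
Leg 3: +141.881° → -90.234°, shortest Δλ = 127.885° (east) — crosses 180°.
Leg 4: -90.234° → -73.814°, shortest Δλ = 16.42° (east) — does not cross 180°.
Leg 5: -73.814° → +146.531°, shortest Δλ = -139.655° (west) — crosses 180°.
Leg 6: +146.531° → -16.327°, shortest Δλ = -162.858° (west) — does not cross 180°.
Total crossings: 4.

4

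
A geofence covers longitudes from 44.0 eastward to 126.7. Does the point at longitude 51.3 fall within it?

Band width going east from +44.0° to +126.7°: ((126.7 − 44.0) mod 360) = 82.7°.
Offset of +51.3° east of the west edge: ((51.3 − 44.0) mod 360) = 7.3°.
7.3° ≤ 82.7° ⇒ inside.

Yes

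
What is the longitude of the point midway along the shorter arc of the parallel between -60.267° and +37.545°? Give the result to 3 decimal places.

-11.361°

Signed shortest Δλ from -60.267° to +37.545° is +97.812°.
Midpoint longitude = -60.267° + (+97.812°)/2 = -60.267° + 48.906° = -11.361°.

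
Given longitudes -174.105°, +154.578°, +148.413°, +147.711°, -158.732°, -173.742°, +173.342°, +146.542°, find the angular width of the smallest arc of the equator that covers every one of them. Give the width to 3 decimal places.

54.726°

Sort the longitudes: -174.105°, -173.742°, -158.732°, +146.542°, +147.711°, +148.413°, +154.578°, +173.342°.
Eastward gaps between consecutive values (wrapping around): 0.363°, 15.010°, 305.274°, 1.169°, 0.702°, 6.165°, 18.764°, 12.553°.
Largest gap = 305.274° ⇒ minimal covering band is its complement: 360° − 305.274° = 54.726°.
Band runs from +146.542° eastward to -158.732°, crossing the antimeridian.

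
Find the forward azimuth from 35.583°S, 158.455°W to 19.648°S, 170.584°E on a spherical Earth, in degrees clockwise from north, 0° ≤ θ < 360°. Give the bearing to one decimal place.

Δλ = 170.584 − -158.455 = 329.039°; wrapped into (−180°, 180°]: -30.961°.
θ = atan2( sin Δλ · cos φ₂ , cos φ₁ · sin φ₂ − sin φ₁ · cos φ₂ · cos Δλ )
  = atan2(-0.48450, 0.19647) = -67.927° → normalised to [0°, 360°): 292.073°.

292.1°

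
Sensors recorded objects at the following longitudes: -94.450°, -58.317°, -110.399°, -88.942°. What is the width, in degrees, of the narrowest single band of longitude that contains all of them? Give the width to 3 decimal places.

Sort the longitudes: -110.399°, -94.450°, -88.942°, -58.317°.
Eastward gaps between consecutive values (wrapping around): 15.949°, 5.508°, 30.625°, 307.918°.
Largest gap = 307.918° ⇒ minimal covering band is its complement: 360° − 307.918° = 52.082°.
Band runs from -110.399° eastward to -58.317°.

52.082°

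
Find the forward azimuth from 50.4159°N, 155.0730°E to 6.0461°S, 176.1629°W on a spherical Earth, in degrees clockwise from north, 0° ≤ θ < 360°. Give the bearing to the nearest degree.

Δλ = -176.1629 − 155.0730 = -331.2359°; wrapped into (−180°, 180°]: 28.7641°.
θ = atan2( sin Δλ · cos φ₂ , cos φ₁ · sin φ₂ − sin φ₁ · cos φ₂ · cos Δλ )
  = atan2(0.47853, -0.73895) = 147.074° → normalised to [0°, 360°): 147.074°.

147°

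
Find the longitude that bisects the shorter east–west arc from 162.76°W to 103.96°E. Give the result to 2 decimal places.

150.60°E

Signed shortest Δλ from -162.76° to +103.96° is -93.28°.
Midpoint longitude = -162.76° + (-93.28°)/2 = -162.76° − 46.64° = -209.40°.
Normalise into (−180°, 180°]: +150.60°.
(The naïve average (-162.76 + +103.96)/2 = -29.4° is on the wrong side of the globe.)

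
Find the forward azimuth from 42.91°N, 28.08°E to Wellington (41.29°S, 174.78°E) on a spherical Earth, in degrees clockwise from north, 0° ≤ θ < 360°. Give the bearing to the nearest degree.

98°

Δλ = 174.78 − 28.08 = 146.70°.
θ = atan2( sin Δλ · cos φ₂ , cos φ₁ · sin φ₂ − sin φ₁ · cos φ₂ · cos Δλ )
  = atan2(0.41252, -0.05573) = 97.693° → normalised to [0°, 360°): 97.693°.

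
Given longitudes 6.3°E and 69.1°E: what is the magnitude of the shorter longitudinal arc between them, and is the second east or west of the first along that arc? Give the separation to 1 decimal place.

Raw difference: 69.1 − 6.3 = 62.8°.
Normalise into (−180°, 180°]: 62.8° stays 62.8°.
Positive ⇒ the second point lies to the east; separation 62.8°.

62.8° east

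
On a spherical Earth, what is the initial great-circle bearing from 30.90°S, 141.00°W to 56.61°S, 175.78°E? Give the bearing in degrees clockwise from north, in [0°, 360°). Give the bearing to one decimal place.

216.4°

Δλ = 175.78 − -141.00 = 316.78°; wrapped into (−180°, 180°]: -43.22°.
θ = atan2( sin Δλ · cos φ₂ , cos φ₁ · sin φ₂ − sin φ₁ · cos φ₂ · cos Δλ )
  = atan2(-0.37687, -0.51048) = -143.563° → normalised to [0°, 360°): 216.437°.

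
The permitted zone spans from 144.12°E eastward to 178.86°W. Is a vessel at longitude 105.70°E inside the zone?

Band width going east from +144.12° to -178.86°: ((-178.86 − 144.12) mod 360) = 37.02°.
Offset of +105.70° east of the west edge: ((105.70 − 144.12) mod 360) = 321.58°.
321.58° > 37.02° ⇒ outside.

No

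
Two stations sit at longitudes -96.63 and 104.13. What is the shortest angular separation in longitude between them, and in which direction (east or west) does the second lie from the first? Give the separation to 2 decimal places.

159.24° west

Raw difference: 104.13 − -96.63 = 200.76°.
Normalise into (−180°, 180°]: 200.76° − 360° = -159.24°.
Negative ⇒ the second point lies to the west; separation 159.24°.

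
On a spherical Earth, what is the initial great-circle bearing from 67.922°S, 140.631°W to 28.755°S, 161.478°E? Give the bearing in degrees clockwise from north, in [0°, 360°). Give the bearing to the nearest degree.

Δλ = 161.478 − -140.631 = 302.109°; wrapped into (−180°, 180°]: -57.891°.
θ = atan2( sin Δλ · cos φ₂ , cos φ₁ · sin φ₂ − sin φ₁ · cos φ₂ · cos Δλ )
  = atan2(-0.74259, 0.25100) = -71.324° → normalised to [0°, 360°): 288.676°.

289°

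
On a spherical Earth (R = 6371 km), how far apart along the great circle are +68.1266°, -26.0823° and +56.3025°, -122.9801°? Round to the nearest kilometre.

Δλ = -122.9801 − -26.0823 = -96.8978°.
Δφ = 56.3025 − 68.1266 = -11.8241°.
a = sin²(Δφ/2) + cos φ₁ · cos φ₂ · sin²(Δλ/2) = 0.126370.
c = 2·atan2(√a, √(1−a)) = 0.72687 rad → d = 6371·c ≈ 4630.87 km.

4631 km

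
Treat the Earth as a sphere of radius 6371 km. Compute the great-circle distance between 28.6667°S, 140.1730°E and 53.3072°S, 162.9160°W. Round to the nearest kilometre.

Δλ = -162.9160 − 140.1730 = -303.0890°; wrapped into (−180°, 180°]: 56.9110°.
Δφ = -53.3072 − -28.6667 = -24.6405°.
a = sin²(Δφ/2) + cos φ₁ · cos φ₂ · sin²(Δλ/2) = 0.164557.
c = 2·atan2(√a, √(1−a)) = 0.83539 rad → d = 6371·c ≈ 5322.29 km.

5322 km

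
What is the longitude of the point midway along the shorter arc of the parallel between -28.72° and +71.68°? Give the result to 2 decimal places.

+21.48°

Signed shortest Δλ from -28.72° to +71.68° is +100.40°.
Midpoint longitude = -28.72° + (+100.40°)/2 = -28.72° + 50.20° = +21.48°.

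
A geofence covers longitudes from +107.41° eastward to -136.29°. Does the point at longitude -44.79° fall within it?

Band width going east from +107.41° to -136.29°: ((-136.29 − 107.41) mod 360) = 116.30°.
Offset of -44.79° east of the west edge: ((-44.79 − 107.41) mod 360) = 207.80°.
207.80° > 116.30° ⇒ outside.

No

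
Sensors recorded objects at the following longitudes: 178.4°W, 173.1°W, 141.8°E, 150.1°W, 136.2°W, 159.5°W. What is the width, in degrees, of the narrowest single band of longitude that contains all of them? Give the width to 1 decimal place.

Sort the longitudes: -178.4°, -173.1°, -159.5°, -150.1°, -136.2°, +141.8°.
Eastward gaps between consecutive values (wrapping around): 5.3°, 13.6°, 9.4°, 13.9°, 278.0°, 39.8°.
Largest gap = 278.0° ⇒ minimal covering band is its complement: 360° − 278.0° = 82.0°.
Band runs from +141.8° eastward to -136.2°, crossing the antimeridian.

82.0°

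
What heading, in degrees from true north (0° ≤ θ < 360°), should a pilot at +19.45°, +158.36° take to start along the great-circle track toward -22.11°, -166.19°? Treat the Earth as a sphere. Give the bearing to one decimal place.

Δλ = -166.19 − 158.36 = -324.55°; wrapped into (−180°, 180°]: 35.45°.
θ = atan2( sin Δλ · cos φ₂ , cos φ₁ · sin φ₂ − sin φ₁ · cos φ₂ · cos Δλ )
  = atan2(0.53734, -0.60622) = 138.447° → normalised to [0°, 360°): 138.447°.

138.4°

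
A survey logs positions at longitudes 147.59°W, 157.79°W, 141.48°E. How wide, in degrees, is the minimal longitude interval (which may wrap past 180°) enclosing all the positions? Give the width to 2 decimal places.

70.93°

Sort the longitudes: -157.79°, -147.59°, +141.48°.
Eastward gaps between consecutive values (wrapping around): 10.20°, 289.07°, 60.73°.
Largest gap = 289.07° ⇒ minimal covering band is its complement: 360° − 289.07° = 70.93°.
Band runs from +141.48° eastward to -147.59°, crossing the antimeridian.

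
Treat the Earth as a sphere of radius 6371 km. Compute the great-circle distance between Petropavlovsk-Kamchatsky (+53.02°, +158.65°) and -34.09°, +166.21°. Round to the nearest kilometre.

Δλ = 166.21 − 158.65 = 7.56°.
Δφ = -34.09 − 53.02 = -87.11°.
a = sin²(Δφ/2) + cos φ₁ · cos φ₂ · sin²(Δλ/2) = 0.476956.
c = 2·atan2(√a, √(1−a)) = 1.52469 rad → d = 6371·c ≈ 9713.81 km.

9714 km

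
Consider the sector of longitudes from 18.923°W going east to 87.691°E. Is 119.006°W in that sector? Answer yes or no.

No

Band width going east from -18.923° to +87.691°: ((87.691 − -18.923) mod 360) = 106.614°.
Offset of -119.006° east of the west edge: ((-119.006 − -18.923) mod 360) = 259.917°.
259.917° > 106.614° ⇒ outside.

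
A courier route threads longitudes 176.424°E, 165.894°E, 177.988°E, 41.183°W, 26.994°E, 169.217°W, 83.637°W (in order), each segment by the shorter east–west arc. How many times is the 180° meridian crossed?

Leg 1: +176.424° → +165.894°, shortest Δλ = -10.53° (west) — does not cross 180°.
Leg 2: +165.894° → +177.988°, shortest Δλ = 12.094° (east) — does not cross 180°.
Leg 3: +177.988° → -41.183°, shortest Δλ = 140.829° (east) — crosses 180°.
Leg 4: -41.183° → +26.994°, shortest Δλ = 68.177° (east) — does not cross 180°.
Leg 5: +26.994° → -169.217°, shortest Δλ = 163.789° (east) — crosses 180°.
Leg 6: -169.217° → -83.637°, shortest Δλ = 85.58° (east) — does not cross 180°.
Total crossings: 2.

2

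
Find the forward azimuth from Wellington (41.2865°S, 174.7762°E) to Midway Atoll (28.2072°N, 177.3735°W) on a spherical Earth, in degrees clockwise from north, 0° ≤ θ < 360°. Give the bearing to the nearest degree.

7°

Δλ = -177.3735 − 174.7762 = -352.1497°; wrapped into (−180°, 180°]: 7.8503°.
θ = atan2( sin Δλ · cos φ₂ , cos φ₁ · sin φ₂ − sin φ₁ · cos φ₂ · cos Δλ )
  = atan2(0.12036, 0.93118) = 7.365° → normalised to [0°, 360°): 7.365°.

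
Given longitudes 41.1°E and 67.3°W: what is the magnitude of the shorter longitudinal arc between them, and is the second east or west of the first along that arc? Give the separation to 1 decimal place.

108.4° west

Raw difference: -67.3 − 41.1 = -108.4°.
Normalise into (−180°, 180°]: -108.4° stays -108.4°.
Negative ⇒ the second point lies to the west; separation 108.4°.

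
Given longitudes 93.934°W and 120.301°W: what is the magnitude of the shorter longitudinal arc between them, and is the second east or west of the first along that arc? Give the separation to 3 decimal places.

26.367° west

Raw difference: -120.301 − -93.934 = -26.367°.
Normalise into (−180°, 180°]: -26.367° stays -26.367°.
Negative ⇒ the second point lies to the west; separation 26.367°.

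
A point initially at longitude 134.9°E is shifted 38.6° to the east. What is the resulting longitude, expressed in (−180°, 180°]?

Start at +134.9°; shift +38.6° → +173.5°.
+173.5° already lies in (−180°, 180°].

173.5°E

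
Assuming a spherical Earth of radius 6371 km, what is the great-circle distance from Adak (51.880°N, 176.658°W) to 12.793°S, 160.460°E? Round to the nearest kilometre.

7521 km

Δλ = 160.460 − -176.658 = 337.118°; wrapped into (−180°, 180°]: -22.882°.
Δφ = -12.793 − 51.880 = -64.673°.
a = sin²(Δφ/2) + cos φ₁ · cos φ₂ · sin²(Δλ/2) = 0.309794.
c = 2·atan2(√a, √(1−a)) = 1.18055 rad → d = 6371·c ≈ 7521.31 km.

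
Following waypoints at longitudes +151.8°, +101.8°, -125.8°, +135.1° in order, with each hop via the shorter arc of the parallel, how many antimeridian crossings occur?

Leg 1: +151.8° → +101.8°, shortest Δλ = -50.0° (west) — does not cross 180°.
Leg 2: +101.8° → -125.8°, shortest Δλ = 132.4° (east) — crosses 180°.
Leg 3: -125.8° → +135.1°, shortest Δλ = -99.1° (west) — crosses 180°.
Total crossings: 2.

2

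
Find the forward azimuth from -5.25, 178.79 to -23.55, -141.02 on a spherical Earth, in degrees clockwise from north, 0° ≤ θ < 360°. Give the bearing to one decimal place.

Δλ = -141.02 − 178.79 = -319.81°; wrapped into (−180°, 180°]: 40.19°.
θ = atan2( sin Δλ · cos φ₂ , cos φ₁ · sin φ₂ − sin φ₁ · cos φ₂ · cos Δλ )
  = atan2(0.59158, -0.33380) = 119.434° → normalised to [0°, 360°): 119.434°.

119.4°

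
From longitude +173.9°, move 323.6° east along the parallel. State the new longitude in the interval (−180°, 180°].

Start at +173.9°; shift +323.6° → +497.5°.
+497.5° lies outside (−180°, 180°]; subtract 360° → +137.5°.

+137.5°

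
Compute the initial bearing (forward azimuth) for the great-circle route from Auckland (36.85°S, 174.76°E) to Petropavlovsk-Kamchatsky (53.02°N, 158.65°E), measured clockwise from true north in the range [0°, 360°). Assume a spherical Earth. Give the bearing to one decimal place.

350.4°

Δλ = 158.65 − 174.76 = -16.11°.
θ = atan2( sin Δλ · cos φ₂ , cos φ₁ · sin φ₂ − sin φ₁ · cos φ₂ · cos Δλ )
  = atan2(-0.16692, 0.98583) = -9.610° → normalised to [0°, 360°): 350.390°.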